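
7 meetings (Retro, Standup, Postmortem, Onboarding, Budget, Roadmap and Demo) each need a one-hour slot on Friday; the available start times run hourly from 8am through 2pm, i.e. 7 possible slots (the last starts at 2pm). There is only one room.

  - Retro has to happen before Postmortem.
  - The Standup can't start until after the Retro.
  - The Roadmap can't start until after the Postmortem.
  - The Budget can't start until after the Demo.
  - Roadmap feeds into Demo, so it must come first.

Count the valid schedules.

Splitting on Retro: it can be 8am (30), 9am (5). Listing each branch's schedules as (Standup, Postmortem, Onboarding, Budget, Roadmap, Demo):
Retro=8am: (9am,10am,11am,2pm,12pm,1pm) (9am,10am,12pm,2pm,11am,1pm) (9am,10am,1pm,2pm,11am,12pm) (9am,10am,2pm,1pm,11am,12pm) (9am,11am,10am,2pm,12pm,1pm) (10am,9am,11am,2pm,12pm,1pm) (10am,9am,12pm,2pm,11am,1pm) (10am,9am,1pm,2pm,11am,12pm) (10am,9am,2pm,1pm,11am,12pm) (10am,11am,9am,2pm,12pm,1pm) (11am,9am,10am,2pm,12pm,1pm) (11am,9am,12pm,2pm,10am,1pm) (11am,9am,1pm,2pm,10am,12pm) (11am,9am,2pm,1pm,10am,12pm) (11am,10am,9am,2pm,12pm,1pm) (12pm,9am,10am,2pm,11am,1pm) (12pm,9am,11am,2pm,10am,1pm) (12pm,9am,1pm,2pm,10am,11am) (12pm,9am,2pm,1pm,10am,11am) (12pm,10am,9am,2pm,11am,1pm) (1pm,9am,10am,2pm,11am,12pm) (1pm,9am,11am,2pm,10am,12pm) (1pm,9am,12pm,2pm,10am,11am) (1pm,9am,2pm,12pm,10am,11am) (1pm,10am,9am,2pm,11am,12pm) (2pm,9am,10am,1pm,11am,12pm) (2pm,9am,11am,1pm,10am,12pm) (2pm,9am,12pm,1pm,10am,11am) (2pm,9am,1pm,12pm,10am,11am) (2pm,10am,9am,1pm,11am,12pm) — 30.
Retro=9am: (10am,11am,8am,2pm,12pm,1pm) (11am,10am,8am,2pm,12pm,1pm) (12pm,10am,8am,2pm,11am,1pm) (1pm,10am,8am,2pm,11am,12pm) (2pm,10am,8am,1pm,11am,12pm) — 5.
Summing: 30 + 5 = 35.

35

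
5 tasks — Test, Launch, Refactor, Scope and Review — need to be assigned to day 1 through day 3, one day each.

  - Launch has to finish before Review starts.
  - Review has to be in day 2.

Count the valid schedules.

Splitting on Test: it can be day 1 (9), day 2 (9), day 3 (9). Listing each branch's schedules as (Launch, Refactor, Scope, Review) by day number:
Test=day 1: (1,1,1,2) (1,1,2,2) (1,1,3,2) (1,2,1,2) (1,2,2,2) (1,2,3,2) (1,3,1,2) (1,3,2,2) (1,3,3,2) — 9.
Test=day 2: (1,1,1,2) (1,1,2,2) (1,1,3,2) (1,2,1,2) (1,2,2,2) (1,2,3,2) (1,3,1,2) (1,3,2,2) (1,3,3,2) — 9.
Test=day 3: (1,1,1,2) (1,1,2,2) (1,1,3,2) (1,2,1,2) (1,2,2,2) (1,2,3,2) (1,3,1,2) (1,3,2,2) (1,3,3,2) — 9.
Summing: 9 + 9 + 9 = 27.

27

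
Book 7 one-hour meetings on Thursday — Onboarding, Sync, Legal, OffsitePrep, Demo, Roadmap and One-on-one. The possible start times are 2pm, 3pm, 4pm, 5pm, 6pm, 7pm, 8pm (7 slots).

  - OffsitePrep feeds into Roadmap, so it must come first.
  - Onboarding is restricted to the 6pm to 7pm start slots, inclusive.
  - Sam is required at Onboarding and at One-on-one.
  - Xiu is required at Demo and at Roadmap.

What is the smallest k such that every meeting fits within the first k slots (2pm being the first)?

5 slots

The precedence chain requires at least 2 distinct slots.
Onboarding can't be placed before 6pm — that is slot 5 counting from 2pm — so the schedule must run through at least 5 slots.
5 works (last occupied slot: 6pm): for example Sync in 2pm; Legal in 2pm; Onboarding in 6pm; Demo in 2pm; One-on-one in 2pm; OffsitePrep in 2pm; Roadmap in 3pm.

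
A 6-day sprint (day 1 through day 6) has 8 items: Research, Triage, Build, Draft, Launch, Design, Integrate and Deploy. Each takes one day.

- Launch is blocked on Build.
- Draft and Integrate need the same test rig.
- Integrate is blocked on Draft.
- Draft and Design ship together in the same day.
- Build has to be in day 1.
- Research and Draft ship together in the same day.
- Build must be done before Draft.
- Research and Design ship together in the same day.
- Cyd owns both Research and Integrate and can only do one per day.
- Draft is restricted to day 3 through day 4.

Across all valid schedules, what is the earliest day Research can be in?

day 3

Research must be in the same day as Draft, which can't be before day 3, so Research is at least day 3; Research must be in the same day as Draft, which can't be after day 4, so Research is at most day 4.
Research at day 3 is achievable: Triage=day 1; Build=day 1; Deploy=day 1; Launch=day 2; Draft=day 3; Integrate=day 4; Research=day 3; Design=day 3.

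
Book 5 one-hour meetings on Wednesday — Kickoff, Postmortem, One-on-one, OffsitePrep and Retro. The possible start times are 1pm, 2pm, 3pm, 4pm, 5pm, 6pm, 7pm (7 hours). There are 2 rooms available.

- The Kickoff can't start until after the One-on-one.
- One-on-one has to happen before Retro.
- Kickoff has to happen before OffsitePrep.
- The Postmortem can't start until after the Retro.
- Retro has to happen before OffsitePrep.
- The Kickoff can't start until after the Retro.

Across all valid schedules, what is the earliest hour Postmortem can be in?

3pm

Precedence pushes Postmortem to at least 3pm.
Postmortem at 3pm is achievable: Retro -> 2pm; Postmortem -> 3pm; OffsitePrep -> 4pm; Kickoff -> 3pm; One-on-one -> 1pm.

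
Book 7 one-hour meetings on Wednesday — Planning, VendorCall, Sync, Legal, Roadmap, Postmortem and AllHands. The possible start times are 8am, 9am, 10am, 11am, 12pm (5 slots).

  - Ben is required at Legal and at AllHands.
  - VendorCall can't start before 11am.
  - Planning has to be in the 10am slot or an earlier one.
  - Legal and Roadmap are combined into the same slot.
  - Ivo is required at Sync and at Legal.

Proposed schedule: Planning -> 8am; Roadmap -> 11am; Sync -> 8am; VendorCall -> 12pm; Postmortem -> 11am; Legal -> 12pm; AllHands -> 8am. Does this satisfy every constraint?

No. Legal and Roadmap are combined into the same slot is not satisfied.

Planning has to be in the 10am slot or an earlier one — holds.
Legal and Roadmap are combined into the same slot — violated.
VendorCall can't start before 11am — holds.
Ivo is required at Sync and at Legal — holds.
Ben is required at Legal and at AllHands — holds.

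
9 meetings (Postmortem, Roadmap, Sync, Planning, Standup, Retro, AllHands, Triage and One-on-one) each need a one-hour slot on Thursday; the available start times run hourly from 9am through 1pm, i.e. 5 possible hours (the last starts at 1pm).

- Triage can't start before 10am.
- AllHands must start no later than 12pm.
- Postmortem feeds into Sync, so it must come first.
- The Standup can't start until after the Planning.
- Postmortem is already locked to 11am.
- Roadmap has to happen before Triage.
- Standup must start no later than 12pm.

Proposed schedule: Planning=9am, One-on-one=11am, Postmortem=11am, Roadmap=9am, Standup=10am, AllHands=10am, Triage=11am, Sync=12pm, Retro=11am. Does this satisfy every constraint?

Yes

AllHands must start no later than 12pm — holds.
Triage can't start before 10am — holds.
Postmortem is already locked to 11am — holds.
Roadmap has to happen before Triage — holds.
Standup must start no later than 12pm — holds.
Postmortem feeds into Sync, so it must come first — holds.
The Standup can't start until after the Planning — holds.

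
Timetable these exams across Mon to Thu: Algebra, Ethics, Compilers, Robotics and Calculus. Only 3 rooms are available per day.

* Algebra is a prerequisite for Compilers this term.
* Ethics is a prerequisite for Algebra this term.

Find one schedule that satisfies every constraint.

Robotics=Mon; Ethics=Mon; Calculus=Mon; Algebra=Tue; Compilers=Wed

Checking: Ethics(Mon) before Algebra(Tue); Algebra(Tue) before Compilers(Wed); max 3 per day (cap 3).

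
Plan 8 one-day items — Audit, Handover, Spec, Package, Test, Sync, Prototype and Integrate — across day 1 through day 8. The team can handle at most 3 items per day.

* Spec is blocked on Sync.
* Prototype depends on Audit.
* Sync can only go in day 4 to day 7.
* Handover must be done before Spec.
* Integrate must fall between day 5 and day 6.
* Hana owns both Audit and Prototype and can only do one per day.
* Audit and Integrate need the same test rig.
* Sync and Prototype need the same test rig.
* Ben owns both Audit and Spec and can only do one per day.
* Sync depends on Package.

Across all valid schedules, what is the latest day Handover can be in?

Downstream work caps Handover at day 7.
Handover at day 7 is achievable: Test in day 1, Spec in day 8, Handover in day 7, Prototype in day 2, Integrate in day 5, Package in day 1, Audit in day 1, Sync in day 4.

day 7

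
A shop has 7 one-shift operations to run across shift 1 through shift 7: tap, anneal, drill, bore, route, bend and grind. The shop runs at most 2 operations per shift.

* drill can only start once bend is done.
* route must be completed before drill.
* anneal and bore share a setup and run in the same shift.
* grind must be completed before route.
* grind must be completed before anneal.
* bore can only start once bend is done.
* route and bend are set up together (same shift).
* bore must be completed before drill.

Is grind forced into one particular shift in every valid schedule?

No

grind can be shift 1 (e.g. tap -> shift 1; route -> shift 2; drill -> shift 4; bend -> shift 2; anneal -> shift 3; bore -> shift 3; grind -> shift 1) or shift 2 (e.g. anneal in shift 4, tap in shift 1, bend in shift 3, bore in shift 4, route in shift 3, drill in shift 5, grind in shift 2).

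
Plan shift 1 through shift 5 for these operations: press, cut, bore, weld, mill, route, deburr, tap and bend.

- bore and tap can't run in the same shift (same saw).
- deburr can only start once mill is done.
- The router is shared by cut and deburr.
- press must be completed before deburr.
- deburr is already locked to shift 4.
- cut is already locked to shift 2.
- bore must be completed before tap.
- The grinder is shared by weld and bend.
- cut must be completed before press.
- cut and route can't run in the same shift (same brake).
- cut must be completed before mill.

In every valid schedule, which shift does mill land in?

cut is fixed at shift 2 and must come before mill, so mill is at least shift 3.
deburr is fixed at shift 4 and must come after mill, so mill is at most shift 3.
So mill must be shift 3.

shift 3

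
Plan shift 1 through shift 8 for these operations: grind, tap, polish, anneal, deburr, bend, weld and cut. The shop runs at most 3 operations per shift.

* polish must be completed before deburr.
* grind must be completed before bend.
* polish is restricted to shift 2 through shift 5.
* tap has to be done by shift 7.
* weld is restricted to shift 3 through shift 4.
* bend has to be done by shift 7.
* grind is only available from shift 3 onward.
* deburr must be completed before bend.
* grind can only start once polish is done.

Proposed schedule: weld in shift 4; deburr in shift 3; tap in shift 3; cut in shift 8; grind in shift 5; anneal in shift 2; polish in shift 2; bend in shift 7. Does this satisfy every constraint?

Valid

grind must be completed before bend — holds.
tap has to be done by shift 7 — holds.
The shop runs at most 3 operations per shift — holds.
polish is restricted to shift 2 through shift 5 — holds.
bend has to be done by shift 7 — holds.
polish must be completed before deburr — holds.
grind is only available from shift 3 onward — holds.
deburr must be completed before bend — holds.
weld is restricted to shift 3 through shift 4 — holds.
grind can only start once polish is done — holds.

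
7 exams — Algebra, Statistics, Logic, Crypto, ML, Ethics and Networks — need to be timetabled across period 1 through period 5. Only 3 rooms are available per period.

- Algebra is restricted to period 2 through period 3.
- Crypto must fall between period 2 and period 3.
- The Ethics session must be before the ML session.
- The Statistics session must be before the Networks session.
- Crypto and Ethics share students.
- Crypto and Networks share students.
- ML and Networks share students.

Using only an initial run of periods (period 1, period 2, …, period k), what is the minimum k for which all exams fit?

3 periods

The precedence chain requires at least 2 distinct periods.
With at most 3 per period and 7 exams, at least 3 periods are needed.
3 works (last occupied period: period 3): for example Algebra -> period 2; Ethics -> period 1; Logic -> period 1; ML -> period 2; Statistics -> period 1; Networks -> period 3; Crypto -> period 2.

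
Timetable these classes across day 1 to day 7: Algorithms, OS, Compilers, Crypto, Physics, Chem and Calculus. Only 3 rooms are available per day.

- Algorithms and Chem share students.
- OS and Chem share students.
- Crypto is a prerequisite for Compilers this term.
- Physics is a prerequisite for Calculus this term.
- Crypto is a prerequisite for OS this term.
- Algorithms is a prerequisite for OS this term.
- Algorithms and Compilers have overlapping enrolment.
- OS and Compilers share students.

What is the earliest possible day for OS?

day 2

Precedence pushes OS to at least day 2.
OS at day 2 is achievable: Compilers=day 3; OS=day 2; Crypto=day 1; Physics=day 1; Calculus=day 2; Algorithms=day 1; Chem=day 3.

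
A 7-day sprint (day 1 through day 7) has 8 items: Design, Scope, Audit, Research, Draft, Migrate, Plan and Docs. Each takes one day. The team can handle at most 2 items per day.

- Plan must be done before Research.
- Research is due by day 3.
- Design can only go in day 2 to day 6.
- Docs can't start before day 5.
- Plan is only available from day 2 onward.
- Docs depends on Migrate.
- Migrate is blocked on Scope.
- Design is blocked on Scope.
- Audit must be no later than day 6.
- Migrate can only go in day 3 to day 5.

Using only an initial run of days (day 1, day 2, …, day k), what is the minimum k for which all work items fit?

5

The precedence chain requires at least 3 distinct days.
With at most 2 per day and 8 work items, at least 4 days are needed.
Docs can't be placed before day 5, so the schedule must run through at least day 5.
5 works (last occupied day: day 5): for example Docs=day 5; Design=day 2; Scope=day 1; Research=day 3; Plan=day 2; Audit=day 1; Migrate=day 3; Draft=day 4.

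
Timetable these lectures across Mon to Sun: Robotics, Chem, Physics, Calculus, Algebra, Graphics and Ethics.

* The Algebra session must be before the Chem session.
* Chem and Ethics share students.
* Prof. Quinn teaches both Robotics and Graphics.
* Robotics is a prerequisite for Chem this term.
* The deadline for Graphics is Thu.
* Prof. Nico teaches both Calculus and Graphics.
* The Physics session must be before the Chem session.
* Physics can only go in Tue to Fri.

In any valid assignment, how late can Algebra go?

Downstream work caps Algebra at Sat.
Algebra at Sat is achievable: Graphics=Mon; Algebra=Sat; Calculus=Tue; Chem=Sun; Physics=Tue; Ethics=Mon; Robotics=Tue.

Sat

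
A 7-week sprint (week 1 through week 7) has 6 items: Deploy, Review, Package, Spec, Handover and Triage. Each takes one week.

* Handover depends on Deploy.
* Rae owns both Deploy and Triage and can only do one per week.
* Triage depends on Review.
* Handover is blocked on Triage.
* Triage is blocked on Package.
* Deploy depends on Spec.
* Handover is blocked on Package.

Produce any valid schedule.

Triage=week 2, Spec=week 1, Package=week 1, Review=week 1, Handover=week 4, Deploy=week 3

Checking: Spec(week 1) before Deploy(week 3); Package(week 1) before Triage(week 2); Triage(week 2) before Handover(week 4); Deploy(week 3) before Handover(week 4); Review(week 1) before Triage(week 2); Package(week 1) before Handover(week 4); Deploy(week 3) != Triage(week 2).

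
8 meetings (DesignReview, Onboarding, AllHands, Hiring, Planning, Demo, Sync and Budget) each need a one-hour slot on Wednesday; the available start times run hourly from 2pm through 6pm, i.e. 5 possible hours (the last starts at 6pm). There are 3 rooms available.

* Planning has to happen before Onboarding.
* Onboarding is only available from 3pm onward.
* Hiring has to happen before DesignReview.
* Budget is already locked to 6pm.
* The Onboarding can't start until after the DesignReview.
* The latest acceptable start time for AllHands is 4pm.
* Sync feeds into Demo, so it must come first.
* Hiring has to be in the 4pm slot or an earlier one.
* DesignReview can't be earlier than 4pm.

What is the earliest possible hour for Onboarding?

5pm

Onboarding is available from 3pm; precedence pushes Onboarding to at least 5pm.
Onboarding at 5pm is achievable: Planning in 2pm; DesignReview in 4pm; Budget in 6pm; Hiring in 2pm; Sync in 3pm; Demo in 4pm; AllHands in 2pm; Onboarding in 5pm.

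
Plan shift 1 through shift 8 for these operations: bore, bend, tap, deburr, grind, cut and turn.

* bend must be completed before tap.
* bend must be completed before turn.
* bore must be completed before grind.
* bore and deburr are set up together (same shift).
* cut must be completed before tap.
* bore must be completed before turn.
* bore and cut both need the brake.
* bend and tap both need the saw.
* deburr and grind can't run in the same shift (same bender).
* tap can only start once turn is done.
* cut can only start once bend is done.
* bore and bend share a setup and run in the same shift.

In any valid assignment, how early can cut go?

Precedence pushes cut to at least shift 2; downstream work caps cut at shift 7.
cut at shift 2 is achievable: bend -> shift 1; deburr -> shift 1; cut -> shift 2; grind -> shift 2; tap -> shift 3; turn -> shift 2; bore -> shift 1.

shift 2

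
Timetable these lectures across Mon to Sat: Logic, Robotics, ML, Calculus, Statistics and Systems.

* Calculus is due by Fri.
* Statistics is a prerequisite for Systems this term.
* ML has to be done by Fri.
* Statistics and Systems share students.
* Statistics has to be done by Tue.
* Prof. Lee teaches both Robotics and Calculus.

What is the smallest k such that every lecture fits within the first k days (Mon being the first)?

2

The precedence chain requires at least 2 distinct days.
2 works (last occupied day: Tue): for example Systems in Tue; ML in Mon; Logic in Mon; Statistics in Mon; Calculus in Tue; Robotics in Mon.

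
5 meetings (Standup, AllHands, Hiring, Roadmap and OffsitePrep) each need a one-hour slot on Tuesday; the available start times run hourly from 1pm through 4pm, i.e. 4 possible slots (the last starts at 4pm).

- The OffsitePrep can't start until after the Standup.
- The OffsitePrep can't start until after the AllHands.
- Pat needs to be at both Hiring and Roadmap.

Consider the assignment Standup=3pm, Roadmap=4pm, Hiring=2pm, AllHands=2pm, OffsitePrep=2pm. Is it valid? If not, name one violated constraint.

Invalid. The OffsitePrep can't start until after the Standup.

The OffsitePrep can't start until after the Standup — violated.
Pat needs to be at both Hiring and Roadmap — holds.
The OffsitePrep can't start until after the AllHands — violated.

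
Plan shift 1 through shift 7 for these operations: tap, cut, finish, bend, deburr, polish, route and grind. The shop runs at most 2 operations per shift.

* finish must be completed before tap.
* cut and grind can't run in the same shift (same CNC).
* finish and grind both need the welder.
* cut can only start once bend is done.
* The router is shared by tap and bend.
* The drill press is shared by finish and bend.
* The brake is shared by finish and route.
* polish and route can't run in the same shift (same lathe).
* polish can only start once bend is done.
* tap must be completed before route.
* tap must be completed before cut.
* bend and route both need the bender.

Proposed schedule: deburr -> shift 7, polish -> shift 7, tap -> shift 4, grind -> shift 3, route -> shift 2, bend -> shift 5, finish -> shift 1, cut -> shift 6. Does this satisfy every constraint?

cut and grind can't run in the same shift (same CNC) — holds.
bend and route both need the bender — holds.
The router is shared by tap and bend — holds.
tap must be completed before cut — holds.
The drill press is shared by finish and bend — holds.
The brake is shared by finish and route — holds.
cut can only start once bend is done — holds.
polish can only start once bend is done — holds.
finish must be completed before tap — holds.
tap must be completed before route — violated.
finish and grind both need the welder — holds.
The shop runs at most 2 operations per shift — holds.
polish and route can't run in the same shift (same lathe) — holds.

Invalid. tap must be completed before route.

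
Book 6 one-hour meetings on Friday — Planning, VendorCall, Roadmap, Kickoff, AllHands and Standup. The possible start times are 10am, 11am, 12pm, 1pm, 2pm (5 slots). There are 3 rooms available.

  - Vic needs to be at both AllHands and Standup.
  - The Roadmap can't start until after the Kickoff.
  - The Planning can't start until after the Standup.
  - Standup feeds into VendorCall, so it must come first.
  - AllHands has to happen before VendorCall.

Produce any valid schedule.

VendorCall in 12pm; Roadmap in 11am; AllHands in 11am; Kickoff in 10am; Standup in 10am; Planning in 11am

Checking: Standup(10am) before Planning(11am); AllHands(11am) before VendorCall(12pm); Kickoff(10am) before Roadmap(11am); Standup(10am) before VendorCall(12pm); AllHands(11am) != Standup(10am); max 3 per slot (cap 3).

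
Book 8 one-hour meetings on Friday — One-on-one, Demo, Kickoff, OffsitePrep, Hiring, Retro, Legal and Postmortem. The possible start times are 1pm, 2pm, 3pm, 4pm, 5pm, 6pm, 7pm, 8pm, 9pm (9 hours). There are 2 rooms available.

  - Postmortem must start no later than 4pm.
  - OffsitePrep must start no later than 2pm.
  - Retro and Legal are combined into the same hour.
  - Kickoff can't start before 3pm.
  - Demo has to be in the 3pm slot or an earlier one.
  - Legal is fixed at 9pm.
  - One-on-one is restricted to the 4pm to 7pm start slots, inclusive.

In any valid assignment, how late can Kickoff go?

Kickoff is available from 3pm.
Kickoff at 8pm is achievable: Retro in 9pm; Legal in 9pm; Postmortem in 2pm; Hiring in 2pm; One-on-one in 4pm; OffsitePrep in 1pm; Kickoff in 8pm; Demo in 1pm.
Nothing later works — the capacity limit rule out every hour after 8pm.

8pm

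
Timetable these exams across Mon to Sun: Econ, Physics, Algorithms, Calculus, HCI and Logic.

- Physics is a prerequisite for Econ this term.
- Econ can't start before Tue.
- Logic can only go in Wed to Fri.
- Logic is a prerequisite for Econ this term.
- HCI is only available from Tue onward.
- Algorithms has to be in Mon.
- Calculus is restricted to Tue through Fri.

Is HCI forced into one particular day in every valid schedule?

No

HCI can be Tue (e.g. Calculus in Tue; Physics in Mon; Algorithms in Mon; HCI in Tue; Logic in Wed; Econ in Thu) or Wed (e.g. Econ -> Thu, Calculus -> Tue, Algorithms -> Mon, Physics -> Mon, HCI -> Wed, Logic -> Wed).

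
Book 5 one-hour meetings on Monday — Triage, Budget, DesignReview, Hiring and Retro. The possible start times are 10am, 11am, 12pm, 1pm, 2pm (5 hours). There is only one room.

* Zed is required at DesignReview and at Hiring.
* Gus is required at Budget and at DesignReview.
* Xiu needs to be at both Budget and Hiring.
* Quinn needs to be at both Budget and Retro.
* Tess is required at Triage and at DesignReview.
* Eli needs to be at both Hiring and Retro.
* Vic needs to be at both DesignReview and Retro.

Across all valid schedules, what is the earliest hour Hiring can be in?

10am

Hiring at 10am is achievable: Triage in 11am; Budget in 12pm; Hiring in 10am; Retro in 2pm; DesignReview in 1pm.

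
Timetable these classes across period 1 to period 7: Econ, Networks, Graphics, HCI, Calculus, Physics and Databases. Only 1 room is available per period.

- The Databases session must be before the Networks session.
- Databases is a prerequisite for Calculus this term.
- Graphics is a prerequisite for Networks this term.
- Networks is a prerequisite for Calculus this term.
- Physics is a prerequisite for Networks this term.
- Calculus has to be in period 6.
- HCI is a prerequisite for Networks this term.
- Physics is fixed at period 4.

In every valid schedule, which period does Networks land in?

period 5

Physics is fixed at period 4 and must come before Networks, so Networks is at least period 5.
Calculus is fixed at period 6 and must come after Networks, so Networks is at most period 5.
So Networks must be period 5.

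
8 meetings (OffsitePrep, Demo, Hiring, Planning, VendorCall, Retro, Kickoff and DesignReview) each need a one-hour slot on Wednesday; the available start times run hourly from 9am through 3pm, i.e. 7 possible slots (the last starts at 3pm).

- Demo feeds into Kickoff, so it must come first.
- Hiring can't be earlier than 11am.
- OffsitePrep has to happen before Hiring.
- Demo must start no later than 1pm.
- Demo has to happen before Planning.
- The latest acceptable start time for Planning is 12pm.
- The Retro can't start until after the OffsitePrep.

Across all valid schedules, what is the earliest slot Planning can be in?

Precedence pushes Planning to at least 10am; Planning's own window allows nothing later than 12pm.
Planning at 10am is achievable: OffsitePrep -> 9am; DesignReview -> 9am; Kickoff -> 10am; Planning -> 10am; VendorCall -> 9am; Demo -> 9am; Retro -> 10am; Hiring -> 11am.

10am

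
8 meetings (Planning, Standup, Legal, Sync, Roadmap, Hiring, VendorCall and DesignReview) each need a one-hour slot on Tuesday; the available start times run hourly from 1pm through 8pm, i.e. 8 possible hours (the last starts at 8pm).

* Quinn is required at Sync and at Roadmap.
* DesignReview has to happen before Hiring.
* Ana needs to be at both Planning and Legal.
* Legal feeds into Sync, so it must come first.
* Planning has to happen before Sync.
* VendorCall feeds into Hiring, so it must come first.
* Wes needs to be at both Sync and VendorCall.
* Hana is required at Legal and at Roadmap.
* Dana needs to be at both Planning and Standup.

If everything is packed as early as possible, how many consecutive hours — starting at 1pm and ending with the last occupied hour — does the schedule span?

3

The precedence chain requires at least 2 distinct hours.
Could 2 hours be enough, i.e. nothing placed later than 2pm? No: Sync must come after Planning (at 1pm or later) → {2pm}; Planning must come before Sync (at 2pm or earlier) → {1pm}; Legal must come before Sync (at 2pm or earlier) → {1pm}; Legal can't share with Planning (1pm) → nothing is left.
So 2 hours is not enough.
3 works (last occupied hour: 3pm): for example Planning -> 1pm, Sync -> 3pm, Hiring -> 2pm, Roadmap -> 1pm, VendorCall -> 1pm, DesignReview -> 1pm, Legal -> 2pm, Standup -> 2pm.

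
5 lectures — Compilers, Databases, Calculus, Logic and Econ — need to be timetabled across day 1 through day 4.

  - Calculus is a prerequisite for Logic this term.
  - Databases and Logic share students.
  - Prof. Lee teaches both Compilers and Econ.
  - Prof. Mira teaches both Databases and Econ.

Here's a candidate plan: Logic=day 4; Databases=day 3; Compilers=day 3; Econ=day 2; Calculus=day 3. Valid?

Prof. Lee teaches both Compilers and Econ — holds.
Prof. Mira teaches both Databases and Econ — holds.
Calculus is a prerequisite for Logic this term — holds.
Databases and Logic share students — holds.

Yes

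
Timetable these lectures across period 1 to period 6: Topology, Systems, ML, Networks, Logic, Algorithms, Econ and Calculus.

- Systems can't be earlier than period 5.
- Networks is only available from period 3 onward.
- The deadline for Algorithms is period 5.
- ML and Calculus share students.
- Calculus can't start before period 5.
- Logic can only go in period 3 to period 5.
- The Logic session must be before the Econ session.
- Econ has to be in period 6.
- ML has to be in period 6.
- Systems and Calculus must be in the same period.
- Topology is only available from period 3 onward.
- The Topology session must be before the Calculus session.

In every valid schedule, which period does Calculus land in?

period 5

Calculus's window is period 5–period 6.
ML is fixed at period 6, and Calculus can't share a period with ML.
So Calculus must be period 5.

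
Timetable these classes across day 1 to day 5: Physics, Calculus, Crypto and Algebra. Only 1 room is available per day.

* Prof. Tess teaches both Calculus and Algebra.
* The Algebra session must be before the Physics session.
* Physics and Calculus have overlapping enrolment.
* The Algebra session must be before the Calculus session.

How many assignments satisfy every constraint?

40

Splitting on Physics: it can be day 2 (6), day 3 (10), day 4 (12), day 5 (12). Listing each branch's schedules as (Calculus, Crypto, Algebra) by day number:
Physics=day 2: (3,4,1) (3,5,1) (4,3,1) (4,5,1) (5,3,1) (5,4,1) — 6.
Physics=day 3: (2,4,1) (2,5,1) (4,1,2) (4,2,1) (4,5,1) (4,5,2) (5,1,2) (5,2,1) (5,4,1) (5,4,2) — 10.
Physics=day 4: (2,3,1) (2,5,1) (3,1,2) (3,2,1) (3,5,1) (3,5,2) (5,1,2) (5,1,3) (5,2,1) (5,2,3) (5,3,1) (5,3,2) — 12.
Physics=day 5: (2,3,1) (2,4,1) (3,1,2) (3,2,1) (3,4,1) (3,4,2) (4,1,2) (4,1,3) (4,2,1) (4,2,3) (4,3,1) (4,3,2) — 12.
Summing: 6 + 10 + 12 + 12 = 40.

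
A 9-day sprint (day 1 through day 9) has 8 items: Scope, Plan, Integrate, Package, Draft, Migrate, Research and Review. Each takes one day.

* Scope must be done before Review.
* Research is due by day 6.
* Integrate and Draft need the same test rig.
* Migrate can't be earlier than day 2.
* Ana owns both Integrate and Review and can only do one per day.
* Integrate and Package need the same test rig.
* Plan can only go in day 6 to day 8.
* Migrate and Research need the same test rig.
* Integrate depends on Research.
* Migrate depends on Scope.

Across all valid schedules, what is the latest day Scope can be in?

day 8

Downstream work caps Scope at day 8.
Scope at day 8 is achievable: Draft in day 1; Plan in day 6; Scope in day 8; Review in day 9; Migrate in day 9; Integrate in day 2; Research in day 1; Package in day 1.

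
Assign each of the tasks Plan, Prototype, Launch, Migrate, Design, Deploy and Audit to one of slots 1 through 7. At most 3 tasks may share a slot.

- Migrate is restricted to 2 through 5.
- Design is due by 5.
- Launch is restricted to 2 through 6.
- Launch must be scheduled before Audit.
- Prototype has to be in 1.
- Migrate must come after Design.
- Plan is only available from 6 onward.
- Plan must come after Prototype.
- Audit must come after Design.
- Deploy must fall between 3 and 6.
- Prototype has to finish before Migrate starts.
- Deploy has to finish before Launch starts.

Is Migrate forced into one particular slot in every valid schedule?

No

Migrate can be 2 (e.g. Audit -> 5; Design -> 1; Deploy -> 3; Migrate -> 2; Plan -> 6; Prototype -> 1; Launch -> 4) or 3 (e.g. Launch -> 4; Migrate -> 3; Deploy -> 3; Audit -> 5; Design -> 1; Plan -> 6; Prototype -> 1).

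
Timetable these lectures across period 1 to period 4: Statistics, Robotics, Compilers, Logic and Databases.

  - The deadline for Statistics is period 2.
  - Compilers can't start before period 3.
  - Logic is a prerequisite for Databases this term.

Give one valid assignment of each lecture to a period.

Logic -> period 1; Compilers -> period 3; Statistics -> period 1; Robotics -> period 1; Databases -> period 2

Checking: Logic(period 1) before Databases(period 2); Statistics=period 1 in [period 1,period 2]; Compilers=period 3 in [period 3,period 4].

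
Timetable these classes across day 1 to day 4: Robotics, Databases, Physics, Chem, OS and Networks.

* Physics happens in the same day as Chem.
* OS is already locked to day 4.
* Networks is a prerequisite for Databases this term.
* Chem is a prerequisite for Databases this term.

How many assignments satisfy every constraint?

56

Splitting on Robotics: it can be day 1 (14), day 2 (14), day 3 (14), day 4 (14). Listing each branch's schedules as (Databases, Physics, Chem, OS, Networks) by day number:
Robotics=day 1: (2,1,1,4,1) (3,1,1,4,1) (3,1,1,4,2) (3,2,2,4,1) (3,2,2,4,2) (4,1,1,4,1) (4,1,1,4,2) (4,1,1,4,3) (4,2,2,4,1) (4,2,2,4,2) (4,2,2,4,3) (4,3,3,4,1) (4,3,3,4,2) (4,3,3,4,3) — 14.
Robotics=day 2: (2,1,1,4,1) (3,1,1,4,1) (3,1,1,4,2) (3,2,2,4,1) (3,2,2,4,2) (4,1,1,4,1) (4,1,1,4,2) (4,1,1,4,3) (4,2,2,4,1) (4,2,2,4,2) (4,2,2,4,3) (4,3,3,4,1) (4,3,3,4,2) (4,3,3,4,3) — 14.
Robotics=day 3: (2,1,1,4,1) (3,1,1,4,1) (3,1,1,4,2) (3,2,2,4,1) (3,2,2,4,2) (4,1,1,4,1) (4,1,1,4,2) (4,1,1,4,3) (4,2,2,4,1) (4,2,2,4,2) (4,2,2,4,3) (4,3,3,4,1) (4,3,3,4,2) (4,3,3,4,3) — 14.
Robotics=day 4: (2,1,1,4,1) (3,1,1,4,1) (3,1,1,4,2) (3,2,2,4,1) (3,2,2,4,2) (4,1,1,4,1) (4,1,1,4,2) (4,1,1,4,3) (4,2,2,4,1) (4,2,2,4,2) (4,2,2,4,3) (4,3,3,4,1) (4,3,3,4,2) (4,3,3,4,3) — 14.
Summing: 14 + 14 + 14 + 14 = 56.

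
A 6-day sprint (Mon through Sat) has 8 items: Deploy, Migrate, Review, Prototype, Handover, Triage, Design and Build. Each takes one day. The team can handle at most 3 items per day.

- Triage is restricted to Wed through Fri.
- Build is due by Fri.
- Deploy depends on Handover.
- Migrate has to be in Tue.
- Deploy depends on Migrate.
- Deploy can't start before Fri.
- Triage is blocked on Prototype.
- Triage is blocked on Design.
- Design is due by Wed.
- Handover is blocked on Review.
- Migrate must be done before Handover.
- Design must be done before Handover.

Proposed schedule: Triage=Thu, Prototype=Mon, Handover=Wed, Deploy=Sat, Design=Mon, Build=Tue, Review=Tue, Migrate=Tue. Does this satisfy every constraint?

Yes, all constraints hold

Triage is blocked on Prototype — holds.
Design is due by Wed — holds.
The team can handle at most 3 items per day — holds.
Deploy depends on Handover — holds.
Deploy depends on Migrate — holds.
Handover is blocked on Review — holds.
Migrate must be done before Handover — holds.
Triage is restricted to Wed through Fri — holds.
Migrate has to be in Tue — holds.
Triage is blocked on Design — holds.
Deploy can't start before Fri — holds.
Design must be done before Handover — holds.
Build is due by Fri — holds.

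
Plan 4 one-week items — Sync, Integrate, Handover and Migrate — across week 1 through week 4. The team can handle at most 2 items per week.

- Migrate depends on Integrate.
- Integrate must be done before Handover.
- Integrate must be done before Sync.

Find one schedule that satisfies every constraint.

Sync -> week 2, Integrate -> week 1, Migrate -> week 3, Handover -> week 2

Checking: Integrate(week 1) before Sync(week 2); Integrate(week 1) before Migrate(week 3); Integrate(week 1) before Handover(week 2); max 2 per week (cap 2).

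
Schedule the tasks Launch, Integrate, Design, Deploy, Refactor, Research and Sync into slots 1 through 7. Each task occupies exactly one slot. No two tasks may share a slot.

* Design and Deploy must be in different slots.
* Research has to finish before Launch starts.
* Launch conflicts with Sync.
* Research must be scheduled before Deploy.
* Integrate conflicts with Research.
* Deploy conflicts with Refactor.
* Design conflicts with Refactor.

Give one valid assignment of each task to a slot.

Integrate=4; Launch=2; Sync=7; Deploy=3; Research=1; Design=5; Refactor=6

Checking: Research(1) before Launch(2); Research(1) before Deploy(3); Design(5) != Refactor(6); Deploy(3) != Refactor(6); Integrate(4) != Research(1); Design(5) != Deploy(3); Launch(2) != Sync(7); max 1 per slot (cap 1).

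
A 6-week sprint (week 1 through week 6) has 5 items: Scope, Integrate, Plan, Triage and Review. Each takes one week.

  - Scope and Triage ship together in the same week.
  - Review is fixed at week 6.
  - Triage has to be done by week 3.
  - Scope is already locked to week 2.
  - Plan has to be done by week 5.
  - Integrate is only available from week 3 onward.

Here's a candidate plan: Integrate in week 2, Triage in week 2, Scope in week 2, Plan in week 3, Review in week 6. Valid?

No — it violates: Integrate is only available from week 3 onward

Plan has to be done by week 5 — holds.
Scope is already locked to week 2 — holds.
Integrate is only available from week 3 onward — violated.
Triage has to be done by week 3 — holds.
Review is fixed at week 6 — holds.
Scope and Triage ship together in the same week — holds.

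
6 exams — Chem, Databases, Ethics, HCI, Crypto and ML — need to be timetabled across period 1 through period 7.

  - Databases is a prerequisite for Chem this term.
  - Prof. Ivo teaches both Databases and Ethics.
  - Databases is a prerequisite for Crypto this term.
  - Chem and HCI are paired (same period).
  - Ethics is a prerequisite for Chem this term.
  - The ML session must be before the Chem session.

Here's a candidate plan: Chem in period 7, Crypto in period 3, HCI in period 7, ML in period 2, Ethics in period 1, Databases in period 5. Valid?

The ML session must be before the Chem session — holds.
Chem and HCI are paired (same period) — holds.
Databases is a prerequisite for Chem this term — holds.
Ethics is a prerequisite for Chem this term — holds.
Databases is a prerequisite for Crypto this term — violated.
Prof. Ivo teaches both Databases and Ethics — holds.

No — it violates: Databases is a prerequisite for Crypto this term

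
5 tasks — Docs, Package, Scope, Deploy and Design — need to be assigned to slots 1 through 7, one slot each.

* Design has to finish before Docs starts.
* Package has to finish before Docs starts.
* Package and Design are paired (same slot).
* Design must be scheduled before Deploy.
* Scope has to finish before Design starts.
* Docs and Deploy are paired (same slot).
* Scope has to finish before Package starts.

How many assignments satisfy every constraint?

Splitting on Docs: it can be 3 (1), 4 (3), 5 (6), 6 (10), 7 (15). Listing each branch's schedules as (Package, Scope, Deploy, Design):
Docs=3: (2,1,3,2) — 1.
Docs=4: (2,1,4,2) (3,1,4,3) (3,2,4,3) — 3.
Docs=5: (2,1,5,2) (3,1,5,3) (3,2,5,3) (4,1,5,4) (4,2,5,4) (4,3,5,4) — 6.
Docs=6: (2,1,6,2) (3,1,6,3) (3,2,6,3) (4,1,6,4) (4,2,6,4) (4,3,6,4) (5,1,6,5) (5,2,6,5) (5,3,6,5) (5,4,6,5) — 10.
Docs=7: (2,1,7,2) (3,1,7,3) (3,2,7,3) (4,1,7,4) (4,2,7,4) (4,3,7,4) (5,1,7,5) (5,2,7,5) (5,3,7,5) (5,4,7,5) (6,1,7,6) (6,2,7,6) (6,3,7,6) (6,4,7,6) (6,5,7,6) — 15.
Summing: 1 + 3 + 6 + 10 + 15 = 35.

35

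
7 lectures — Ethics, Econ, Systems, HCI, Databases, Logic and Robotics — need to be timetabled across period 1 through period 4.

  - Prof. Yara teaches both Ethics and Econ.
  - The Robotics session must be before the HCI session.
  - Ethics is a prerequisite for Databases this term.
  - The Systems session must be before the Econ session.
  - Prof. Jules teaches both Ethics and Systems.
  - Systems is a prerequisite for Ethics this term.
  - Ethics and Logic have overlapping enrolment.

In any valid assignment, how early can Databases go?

period 3

Precedence pushes Databases to at least period 3.
Databases at period 3 is achievable: HCI=period 2, Systems=period 1, Econ=period 3, Logic=period 1, Robotics=period 1, Ethics=period 2, Databases=period 3.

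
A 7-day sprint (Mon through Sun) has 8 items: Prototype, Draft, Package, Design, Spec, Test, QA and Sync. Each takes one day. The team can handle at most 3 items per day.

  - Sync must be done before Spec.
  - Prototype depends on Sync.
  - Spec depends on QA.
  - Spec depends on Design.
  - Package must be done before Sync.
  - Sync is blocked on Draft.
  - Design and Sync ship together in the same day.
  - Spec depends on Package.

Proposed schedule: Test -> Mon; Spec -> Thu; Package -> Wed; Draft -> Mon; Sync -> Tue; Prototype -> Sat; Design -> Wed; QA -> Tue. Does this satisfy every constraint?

Invalid. Package must be done before Sync.

Spec depends on Design — holds.
Spec depends on Package — holds.
Sync must be done before Spec — holds.
Prototype depends on Sync — holds.
Package must be done before Sync — violated.
Sync is blocked on Draft — holds.
The team can handle at most 3 items per day — holds.
Design and Sync ship together in the same day — violated.
Spec depends on QA — holds.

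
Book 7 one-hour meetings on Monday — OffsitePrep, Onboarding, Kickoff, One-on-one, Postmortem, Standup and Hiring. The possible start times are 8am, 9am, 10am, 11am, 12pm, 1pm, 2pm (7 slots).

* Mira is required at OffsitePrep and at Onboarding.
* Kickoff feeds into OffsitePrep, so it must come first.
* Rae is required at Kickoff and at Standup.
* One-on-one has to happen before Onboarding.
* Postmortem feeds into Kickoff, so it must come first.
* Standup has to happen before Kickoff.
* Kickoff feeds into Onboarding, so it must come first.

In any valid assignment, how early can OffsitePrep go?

Precedence pushes OffsitePrep to at least 10am.
OffsitePrep at 10am is achievable: Postmortem -> 8am, Hiring -> 8am, One-on-one -> 8am, OffsitePrep -> 10am, Onboarding -> 11am, Standup -> 8am, Kickoff -> 9am.

10am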